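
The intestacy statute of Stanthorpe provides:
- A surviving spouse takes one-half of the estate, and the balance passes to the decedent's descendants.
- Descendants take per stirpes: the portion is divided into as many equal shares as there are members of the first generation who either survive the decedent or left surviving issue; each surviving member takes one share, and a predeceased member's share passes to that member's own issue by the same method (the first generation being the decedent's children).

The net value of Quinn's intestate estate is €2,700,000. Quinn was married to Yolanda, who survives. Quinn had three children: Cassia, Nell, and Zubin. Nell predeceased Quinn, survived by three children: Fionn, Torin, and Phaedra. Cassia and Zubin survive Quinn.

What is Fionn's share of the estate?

Yolanda takes one-half of €2,700,000 = €1,350,000. The remaining €1,350,000 passes to the descendants.
The descendants' portion (€1,350,000) is divided into 3 shares of €450,000: Cassia and Zubin each take €450,000; Nell's €450,000 share passes to Nell's issue.
Nell's share (€450,000) is divided into 3 shares of €150,000: Fionn, Torin, and Phaedra each take €150,000.

Fionn receives €150,000.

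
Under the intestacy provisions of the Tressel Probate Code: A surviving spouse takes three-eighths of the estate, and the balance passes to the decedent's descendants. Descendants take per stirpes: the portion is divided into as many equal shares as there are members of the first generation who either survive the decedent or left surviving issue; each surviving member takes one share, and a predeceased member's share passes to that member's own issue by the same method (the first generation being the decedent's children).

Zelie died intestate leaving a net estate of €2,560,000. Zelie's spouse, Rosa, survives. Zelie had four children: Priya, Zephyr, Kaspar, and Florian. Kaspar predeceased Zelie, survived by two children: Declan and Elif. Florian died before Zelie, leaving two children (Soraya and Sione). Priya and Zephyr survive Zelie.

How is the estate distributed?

Rosa takes three-eighths of €2,560,000 = €960,000. The remaining €1,600,000 passes to the descendants.
The descendants' portion (€1,600,000) is divided into 4 shares of €400,000: Priya and Zephyr each take €400,000; Kaspar's €400,000 share passes to Kaspar's issue; Florian's €400,000 share passes to Florian's issue.
Kaspar's share (€400,000) is divided into 2 shares of €200,000: Declan and Elif each take €200,000.
Florian's share (€400,000) is divided into 2 shares of €200,000: Soraya and Sione each take €200,000.

Rosa: €960,000; Priya: €400,000; Zephyr: €400,000; Declan: €200,000; Elif: €200,000; Soraya: €200,000; Sione: €200,000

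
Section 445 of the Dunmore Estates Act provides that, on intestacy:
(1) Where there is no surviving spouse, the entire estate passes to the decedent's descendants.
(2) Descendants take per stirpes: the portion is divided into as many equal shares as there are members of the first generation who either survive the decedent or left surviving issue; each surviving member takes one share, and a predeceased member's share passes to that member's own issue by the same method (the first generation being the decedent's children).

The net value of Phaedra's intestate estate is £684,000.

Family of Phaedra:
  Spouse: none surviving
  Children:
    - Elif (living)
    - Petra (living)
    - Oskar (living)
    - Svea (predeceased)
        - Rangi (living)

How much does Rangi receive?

Rangi receives £171,000.

The entire £684,000 passes to the descendants.
That amount (£684,000) is divided into 4 shares of £171,000: Elif, Petra, and Oskar each take £171,000; Svea's £171,000 share passes to Svea's issue.
Svea's share (£171,000) passes entirely to Rangi.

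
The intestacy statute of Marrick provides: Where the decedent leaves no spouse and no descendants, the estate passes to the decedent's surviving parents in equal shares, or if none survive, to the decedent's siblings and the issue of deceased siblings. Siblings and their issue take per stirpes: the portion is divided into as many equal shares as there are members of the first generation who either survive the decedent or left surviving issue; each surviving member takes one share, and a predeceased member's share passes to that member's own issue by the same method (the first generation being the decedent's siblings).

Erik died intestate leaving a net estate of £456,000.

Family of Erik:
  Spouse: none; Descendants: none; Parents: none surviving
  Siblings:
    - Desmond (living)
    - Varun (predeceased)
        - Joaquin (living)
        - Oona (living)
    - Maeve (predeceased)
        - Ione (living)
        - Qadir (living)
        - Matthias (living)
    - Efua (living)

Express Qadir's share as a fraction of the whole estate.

Qadir receives 1/12 of the estate.

The entire £456,000 passes to the siblings and their issue.
That amount (£456,000) is divided into 4 shares of £114,000: Desmond and Efua each take £114,000; Varun's £114,000 share passes to Varun's issue; Maeve's £114,000 share passes to Maeve's issue.
Varun's share (£114,000) is divided into 2 shares of £57,000: Joaquin and Oona each take £57,000.
Maeve's share (£114,000) is divided into 3 shares of £38,000: Ione, Qadir, and Matthias each take £38,000.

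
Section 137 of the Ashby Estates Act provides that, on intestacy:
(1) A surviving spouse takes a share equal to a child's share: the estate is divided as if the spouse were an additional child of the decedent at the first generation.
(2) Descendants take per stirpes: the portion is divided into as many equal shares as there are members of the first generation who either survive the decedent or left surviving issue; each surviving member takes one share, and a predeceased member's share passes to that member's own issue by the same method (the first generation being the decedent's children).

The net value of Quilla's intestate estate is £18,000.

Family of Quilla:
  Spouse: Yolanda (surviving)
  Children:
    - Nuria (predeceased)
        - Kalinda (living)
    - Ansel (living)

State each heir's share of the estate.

Yolanda: £6,000; Kalinda: £6,000; Ansel: £6,000

The spouse counts as an additional share at the children's level, so there are 3 primary shares of £6,000. Yolanda takes one such share (£6,000).
The children's combined portion (£12,000) is divided into 2 shares of £6,000: Ansel takes £6,000; Nuria's £6,000 share passes to Nuria's issue.
Nuria's share (£6,000) passes entirely to Kalinda.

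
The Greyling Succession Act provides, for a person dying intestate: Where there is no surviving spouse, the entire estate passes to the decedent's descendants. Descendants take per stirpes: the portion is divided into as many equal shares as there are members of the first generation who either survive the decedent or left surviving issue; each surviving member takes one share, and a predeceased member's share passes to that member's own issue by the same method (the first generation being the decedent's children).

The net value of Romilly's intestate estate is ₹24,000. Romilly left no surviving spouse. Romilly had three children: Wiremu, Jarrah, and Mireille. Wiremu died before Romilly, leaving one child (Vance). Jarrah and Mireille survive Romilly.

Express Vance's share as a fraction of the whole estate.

The entire ₹24,000 passes to the descendants.
That amount (₹24,000) is divided into 3 shares of ₹8,000: Jarrah and Mireille each take ₹8,000; Wiremu's ₹8,000 share passes to Wiremu's issue.
Wiremu's share (₹8,000) passes entirely to Vance.

Vance receives 1/3 of the estate.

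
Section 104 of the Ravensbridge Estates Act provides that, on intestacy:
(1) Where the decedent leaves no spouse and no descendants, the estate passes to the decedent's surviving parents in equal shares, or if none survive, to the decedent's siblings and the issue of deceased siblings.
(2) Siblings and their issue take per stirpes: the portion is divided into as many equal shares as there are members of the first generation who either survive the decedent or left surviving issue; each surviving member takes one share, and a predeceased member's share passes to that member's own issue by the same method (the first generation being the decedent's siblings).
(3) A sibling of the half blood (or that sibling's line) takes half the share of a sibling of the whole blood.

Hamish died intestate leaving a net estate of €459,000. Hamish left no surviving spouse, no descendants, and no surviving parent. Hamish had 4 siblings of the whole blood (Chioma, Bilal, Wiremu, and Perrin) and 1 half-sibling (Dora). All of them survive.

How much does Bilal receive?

Bilal receives €102,000.

The entire €459,000 passes to the siblings and their issue.
Counting each half-blood sibling's line as half a unit, there are 9/2 units in €459,000, so one unit is €102,000. Whole-blood lines (Chioma, Bilal, Wiremu, and Perrin) take €102,000 each; half-blood lines (Dora) take €51,000 each.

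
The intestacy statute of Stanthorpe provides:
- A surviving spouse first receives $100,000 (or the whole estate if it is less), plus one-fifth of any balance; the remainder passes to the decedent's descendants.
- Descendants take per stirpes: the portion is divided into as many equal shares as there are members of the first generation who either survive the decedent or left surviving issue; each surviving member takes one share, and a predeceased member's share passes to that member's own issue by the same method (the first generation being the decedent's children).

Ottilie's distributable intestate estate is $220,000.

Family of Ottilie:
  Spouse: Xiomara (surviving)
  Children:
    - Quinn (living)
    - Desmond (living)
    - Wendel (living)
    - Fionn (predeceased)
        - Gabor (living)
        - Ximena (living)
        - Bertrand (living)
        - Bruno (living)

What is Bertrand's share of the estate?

Xiomara first takes $100,000, leaving a balance of $120,000. Xiomara then takes one-fifth of the balance ($24,000), for a total of $124,000. The remaining $96,000 passes to the descendants.
The descendants' portion ($96,000) is divided into 4 shares of $24,000: Quinn, Desmond, and Wendel each take $24,000; Fionn's $24,000 share passes to Fionn's issue.
Fionn's share ($24,000) is divided into 4 shares of $6,000: Gabor, Ximena, Bertrand, and Bruno each take $6,000.

Bertrand receives $6,000.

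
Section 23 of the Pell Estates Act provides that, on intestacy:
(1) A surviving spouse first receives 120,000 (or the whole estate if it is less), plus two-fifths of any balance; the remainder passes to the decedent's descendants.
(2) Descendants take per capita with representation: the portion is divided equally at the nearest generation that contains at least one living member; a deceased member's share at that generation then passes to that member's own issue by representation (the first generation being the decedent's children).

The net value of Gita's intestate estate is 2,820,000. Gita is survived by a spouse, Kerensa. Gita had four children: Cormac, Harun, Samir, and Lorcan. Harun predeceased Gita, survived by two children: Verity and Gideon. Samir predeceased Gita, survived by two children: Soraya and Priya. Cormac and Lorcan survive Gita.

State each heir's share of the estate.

Kerensa first takes 120,000, leaving a balance of 2,700,000. Kerensa then takes two-fifths of the balance (1,080,000), for a total of 1,200,000. The remaining 1,620,000 passes to the descendants.
The descendants' portion (1,620,000) is divided into 4 shares of 405,000: Cormac and Lorcan each take 405,000; Harun's 405,000 share passes to Harun's issue; Samir's 405,000 share passes to Samir's issue.
Harun's share (405,000) is divided into 2 shares of 202,500: Verity and Gideon each take 202,500.
Samir's share (405,000) is divided into 2 shares of 202,500: Soraya and Priya each take 202,500.

Kerensa: 1,200,000; Cormac: 405,000; Verity: 202,500; Gideon: 202,500; Soraya: 202,500; Priya: 202,500; Lorcan: 405,000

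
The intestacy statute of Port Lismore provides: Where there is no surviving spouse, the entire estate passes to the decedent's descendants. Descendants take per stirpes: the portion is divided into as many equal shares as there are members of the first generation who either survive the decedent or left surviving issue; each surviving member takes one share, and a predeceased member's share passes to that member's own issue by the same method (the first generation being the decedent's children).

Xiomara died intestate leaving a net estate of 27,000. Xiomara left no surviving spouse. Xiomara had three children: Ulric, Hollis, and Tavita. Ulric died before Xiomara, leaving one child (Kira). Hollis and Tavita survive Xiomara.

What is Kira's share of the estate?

The entire 27,000 passes to the descendants.
That amount (27,000) is divided into 3 shares of 9,000: Hollis and Tavita each take 9,000; Ulric's 9,000 share passes to Ulric's issue.
Ulric's share (9,000) passes entirely to Kira.

Kira receives 9,000.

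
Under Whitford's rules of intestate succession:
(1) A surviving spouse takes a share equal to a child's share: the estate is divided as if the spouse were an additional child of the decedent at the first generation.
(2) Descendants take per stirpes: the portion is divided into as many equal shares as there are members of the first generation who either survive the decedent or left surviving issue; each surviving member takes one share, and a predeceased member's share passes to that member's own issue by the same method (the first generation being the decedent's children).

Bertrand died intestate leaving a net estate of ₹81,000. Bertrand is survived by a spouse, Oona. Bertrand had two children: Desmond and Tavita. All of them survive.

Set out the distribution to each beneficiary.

Oona: ₹27,000; Desmond: ₹27,000; Tavita: ₹27,000

The spouse counts as an additional share at the children's level, so there are 3 primary shares of ₹27,000. Oona takes one such share (₹27,000).
The children's combined portion (₹54,000) is divided into 2 shares of ₹27,000: Desmond and Tavita each take ₹27,000.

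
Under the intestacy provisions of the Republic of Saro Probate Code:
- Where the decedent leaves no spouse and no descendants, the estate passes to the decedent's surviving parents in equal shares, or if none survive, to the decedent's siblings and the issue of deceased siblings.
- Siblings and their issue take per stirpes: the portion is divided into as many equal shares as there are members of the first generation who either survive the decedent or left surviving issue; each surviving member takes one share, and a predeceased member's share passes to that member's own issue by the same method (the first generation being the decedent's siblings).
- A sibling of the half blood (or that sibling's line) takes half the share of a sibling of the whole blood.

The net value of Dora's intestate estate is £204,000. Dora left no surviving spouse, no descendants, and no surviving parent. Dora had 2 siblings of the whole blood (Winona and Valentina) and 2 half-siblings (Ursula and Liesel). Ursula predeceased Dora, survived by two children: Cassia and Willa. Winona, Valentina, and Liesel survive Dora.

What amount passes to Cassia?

The entire £204,000 passes to the siblings and their issue.
Counting each half-blood sibling's line as half a unit, there are 3 units in £204,000, so one unit is £68,000. Whole-blood lines (Winona and Valentina) take £68,000 each; half-blood lines (Ursula and Liesel) take £34,000 each.
Ursula's share (£34,000) is divided into 2 shares of £17,000: Cassia and Willa each take £17,000.

Cassia receives £17,000.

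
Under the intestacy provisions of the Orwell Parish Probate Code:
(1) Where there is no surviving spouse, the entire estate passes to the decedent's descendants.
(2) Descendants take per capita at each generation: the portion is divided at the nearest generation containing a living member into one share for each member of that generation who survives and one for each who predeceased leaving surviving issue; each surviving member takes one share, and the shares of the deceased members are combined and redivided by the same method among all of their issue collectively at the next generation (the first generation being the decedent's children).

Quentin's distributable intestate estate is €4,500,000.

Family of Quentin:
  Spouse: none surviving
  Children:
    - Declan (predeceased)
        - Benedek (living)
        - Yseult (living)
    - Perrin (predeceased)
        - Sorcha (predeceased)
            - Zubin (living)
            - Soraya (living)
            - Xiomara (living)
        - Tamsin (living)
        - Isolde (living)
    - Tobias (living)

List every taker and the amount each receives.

Benedek: €600,000; Yseult: €600,000; Zubin: €200,000; Soraya: €200,000; Xiomara: €200,000; Tamsin: €600,000; Isolde: €600,000; Tobias: €1,500,000

The entire €4,500,000 passes to the descendants.
That amount (€4,500,000) is divided at the children's generation into 3 shares of €1,500,000. Tobias takes €1,500,000. The 2 shares of the deceased (Declan and Perrin) are combined into a pool of €3,000,000.
That pool (€3,000,000) is divided at the grandchildren's generation into 5 shares of €600,000. Benedek, Yseult, Tamsin, and Isolde each take €600,000. The remaining share for the deceased Sorcha (€600,000) is carried to the next generation.
That pool (€600,000) is divided at the great-grandchildren's generation equally among Zubin, Soraya, and Xiomara: €200,000 each.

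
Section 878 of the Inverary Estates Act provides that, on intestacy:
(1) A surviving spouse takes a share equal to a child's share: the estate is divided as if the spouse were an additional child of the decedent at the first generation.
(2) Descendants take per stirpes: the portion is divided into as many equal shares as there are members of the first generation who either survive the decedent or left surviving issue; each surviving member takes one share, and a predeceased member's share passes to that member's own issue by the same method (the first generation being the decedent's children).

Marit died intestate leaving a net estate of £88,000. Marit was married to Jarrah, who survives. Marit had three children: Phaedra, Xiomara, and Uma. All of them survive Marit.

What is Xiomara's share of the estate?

The spouse counts as an additional share at the children's level, so there are 4 primary shares of £22,000. Jarrah takes one such share (£22,000).
The children's combined portion (£66,000) is divided into 3 shares of £22,000: Phaedra, Xiomara, and Uma each take £22,000.

Xiomara receives £22,000.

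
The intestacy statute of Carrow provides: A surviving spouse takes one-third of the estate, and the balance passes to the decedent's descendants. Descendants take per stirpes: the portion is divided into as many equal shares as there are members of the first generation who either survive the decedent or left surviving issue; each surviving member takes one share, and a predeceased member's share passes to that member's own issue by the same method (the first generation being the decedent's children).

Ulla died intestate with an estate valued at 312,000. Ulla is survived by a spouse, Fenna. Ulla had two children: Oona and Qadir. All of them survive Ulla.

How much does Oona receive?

Fenna takes one-third of 312,000 = 104,000. The remaining 208,000 passes to the descendants.
The descendants' portion (208,000) is divided into 2 shares of 104,000: Oona and Qadir each take 104,000.

Oona receives 104,000.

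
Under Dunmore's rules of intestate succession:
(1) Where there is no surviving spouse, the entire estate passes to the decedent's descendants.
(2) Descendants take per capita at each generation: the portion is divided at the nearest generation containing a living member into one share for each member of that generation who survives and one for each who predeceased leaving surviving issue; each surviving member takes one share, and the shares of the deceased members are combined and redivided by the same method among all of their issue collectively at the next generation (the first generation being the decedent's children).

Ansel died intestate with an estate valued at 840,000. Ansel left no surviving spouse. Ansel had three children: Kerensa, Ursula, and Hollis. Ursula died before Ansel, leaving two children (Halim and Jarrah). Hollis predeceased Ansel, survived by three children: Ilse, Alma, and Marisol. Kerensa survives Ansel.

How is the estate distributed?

Kerensa: 280,000; Halim: 112,000; Jarrah: 112,000; Ilse: 112,000; Alma: 112,000; Marisol: 112,000

The entire 840,000 passes to the descendants.
That amount (840,000) is divided at the children's generation into 3 shares of 280,000. Kerensa takes 280,000. The 2 shares of the deceased (Ursula and Hollis) are combined into a pool of 560,000.
That pool (560,000) is divided at the grandchildren's generation equally among Halim, Jarrah, Ilse, Alma, and Marisol: 112,000 each.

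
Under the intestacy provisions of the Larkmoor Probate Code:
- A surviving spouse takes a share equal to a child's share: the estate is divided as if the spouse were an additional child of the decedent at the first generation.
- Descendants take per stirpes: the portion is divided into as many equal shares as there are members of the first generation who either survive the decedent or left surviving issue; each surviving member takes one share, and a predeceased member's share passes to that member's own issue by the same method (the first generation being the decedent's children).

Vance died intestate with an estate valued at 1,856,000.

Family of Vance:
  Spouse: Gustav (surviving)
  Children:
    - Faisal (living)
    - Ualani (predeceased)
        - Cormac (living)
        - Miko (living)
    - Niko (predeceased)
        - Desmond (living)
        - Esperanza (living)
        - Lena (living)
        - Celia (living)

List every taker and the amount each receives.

The spouse counts as an additional share at the children's level, so there are 4 primary shares of 464,000. Gustav takes one such share (464,000).
The children's combined portion (1,392,000) is divided into 3 shares of 464,000: Faisal takes 464,000; Ualani's 464,000 share passes to Ualani's issue; Niko's 464,000 share passes to Niko's issue.
Ualani's share (464,000) is divided into 2 shares of 232,000: Cormac and Miko each take 232,000.
Niko's share (464,000) is divided into 4 shares of 116,000: Desmond, Esperanza, Lena, and Celia each take 116,000.

Gustav: 464,000; Faisal: 464,000; Cormac: 232,000; Miko: 232,000; Desmond: 116,000; Esperanza: 116,000; Lena: 116,000; Celia: 116,000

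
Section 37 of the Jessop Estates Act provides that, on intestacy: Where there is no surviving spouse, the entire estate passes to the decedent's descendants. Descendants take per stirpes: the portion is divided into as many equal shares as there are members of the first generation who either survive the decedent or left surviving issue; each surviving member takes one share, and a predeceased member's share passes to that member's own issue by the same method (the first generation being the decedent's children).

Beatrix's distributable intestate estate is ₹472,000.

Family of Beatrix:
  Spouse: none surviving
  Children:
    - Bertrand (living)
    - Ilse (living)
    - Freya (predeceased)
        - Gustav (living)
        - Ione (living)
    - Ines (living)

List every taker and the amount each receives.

The entire ₹472,000 passes to the descendants.
That amount (₹472,000) is divided into 4 shares of ₹118,000: Bertrand, Ilse, and Ines each take ₹118,000; Freya's ₹118,000 share passes to Freya's issue.
Freya's share (₹118,000) is divided into 2 shares of ₹59,000: Gustav and Ione each take ₹59,000.

Bertrand: ₹118,000; Ilse: ₹118,000; Gustav: ₹59,000; Ione: ₹59,000; Ines: ₹118,000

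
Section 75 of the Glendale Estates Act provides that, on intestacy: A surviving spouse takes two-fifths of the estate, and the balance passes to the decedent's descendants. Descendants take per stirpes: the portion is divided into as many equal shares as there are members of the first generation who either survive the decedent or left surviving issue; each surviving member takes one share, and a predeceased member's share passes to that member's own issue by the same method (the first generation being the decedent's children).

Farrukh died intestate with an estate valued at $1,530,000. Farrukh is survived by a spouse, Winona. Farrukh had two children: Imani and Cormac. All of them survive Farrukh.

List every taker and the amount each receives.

Winona takes two-fifths of $1,530,000 = $612,000. The remaining $918,000 passes to the descendants.
The descendants' portion ($918,000) is divided into 2 shares of $459,000: Imani and Cormac each take $459,000.

Winona: $612,000; Imani: $459,000; Cormac: $459,000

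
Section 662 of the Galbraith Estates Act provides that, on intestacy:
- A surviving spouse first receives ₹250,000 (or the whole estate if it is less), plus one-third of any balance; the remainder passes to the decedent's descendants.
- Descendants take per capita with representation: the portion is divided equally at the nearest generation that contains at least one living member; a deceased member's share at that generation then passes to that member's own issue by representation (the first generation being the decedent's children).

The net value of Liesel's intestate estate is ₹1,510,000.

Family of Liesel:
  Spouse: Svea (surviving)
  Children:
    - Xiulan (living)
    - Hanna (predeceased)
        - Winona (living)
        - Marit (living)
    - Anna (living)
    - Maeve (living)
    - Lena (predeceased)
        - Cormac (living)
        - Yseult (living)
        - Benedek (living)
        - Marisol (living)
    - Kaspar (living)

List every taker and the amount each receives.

Svea first takes ₹250,000, leaving a balance of ₹1,260,000. Svea then takes one-third of the balance (₹420,000), for a total of ₹670,000. The remaining ₹840,000 passes to the descendants.
The descendants' portion (₹840,000) is divided into 6 shares of ₹140,000: Xiulan, Anna, Maeve, and Kaspar each take ₹140,000; Hanna's ₹140,000 share passes to Hanna's issue; Lena's ₹140,000 share passes to Lena's issue.
Hanna's share (₹140,000) is divided into 2 shares of ₹70,000: Winona and Marit each take ₹70,000.
Lena's share (₹140,000) is divided into 4 shares of ₹35,000: Cormac, Yseult, Benedek, and Marisol each take ₹35,000.

Svea: ₹670,000; Xiulan: ₹140,000; Winona: ₹70,000; Marit: ₹70,000; Anna: ₹140,000; Maeve: ₹140,000; Cormac: ₹35,000; Yseult: ₹35,000; Benedek: ₹35,000; Marisol: ₹35,000; Kaspar: ₹140,000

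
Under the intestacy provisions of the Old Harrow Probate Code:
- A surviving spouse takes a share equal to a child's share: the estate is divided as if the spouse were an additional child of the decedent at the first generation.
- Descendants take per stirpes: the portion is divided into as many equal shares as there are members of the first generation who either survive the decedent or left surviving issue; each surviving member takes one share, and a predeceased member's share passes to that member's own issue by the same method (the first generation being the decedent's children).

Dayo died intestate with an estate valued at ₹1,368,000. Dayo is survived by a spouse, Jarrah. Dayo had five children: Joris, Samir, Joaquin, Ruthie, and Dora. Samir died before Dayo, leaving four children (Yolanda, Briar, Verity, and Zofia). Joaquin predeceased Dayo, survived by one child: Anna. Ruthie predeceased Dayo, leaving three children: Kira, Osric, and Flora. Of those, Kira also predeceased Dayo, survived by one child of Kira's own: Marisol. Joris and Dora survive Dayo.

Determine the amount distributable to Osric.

Osric receives ₹76,000.

The spouse counts as an additional share at the children's level, so there are 6 primary shares of ₹228,000. Jarrah takes one such share (₹228,000).
The children's combined portion (₹1,140,000) is divided into 5 shares of ₹228,000: Joris and Dora each take ₹228,000; Samir's ₹228,000 share passes to Samir's issue; Joaquin's ₹228,000 share passes to Joaquin's issue; Ruthie's ₹228,000 share passes to Ruthie's issue.
Samir's share (₹228,000) is divided into 4 shares of ₹57,000: Yolanda, Briar, Verity, and Zofia each take ₹57,000.
Joaquin's share (₹228,000) passes entirely to Anna.
Ruthie's share (₹228,000) is divided into 3 shares of ₹76,000: Osric and Flora each take ₹76,000; Kira's ₹76,000 share passes to Kira's issue.
Kira's share (₹76,000) passes entirely to Marisol.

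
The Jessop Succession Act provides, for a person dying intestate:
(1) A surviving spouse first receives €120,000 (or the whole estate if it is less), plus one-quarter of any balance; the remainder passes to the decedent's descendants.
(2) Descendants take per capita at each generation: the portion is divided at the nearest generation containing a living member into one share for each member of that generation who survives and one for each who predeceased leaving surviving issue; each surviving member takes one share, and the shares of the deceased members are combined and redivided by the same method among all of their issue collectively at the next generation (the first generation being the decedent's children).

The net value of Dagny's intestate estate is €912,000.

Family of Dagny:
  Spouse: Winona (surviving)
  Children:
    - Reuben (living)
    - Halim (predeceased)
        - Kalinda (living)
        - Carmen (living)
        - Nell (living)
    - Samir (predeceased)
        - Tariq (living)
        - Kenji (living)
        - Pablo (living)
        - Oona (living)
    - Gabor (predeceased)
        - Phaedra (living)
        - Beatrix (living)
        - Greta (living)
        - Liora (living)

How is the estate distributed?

Winona: €318,000; Reuben: €148,500; Kalinda: €40,500; Carmen: €40,500; Nell: €40,500; Tariq: €40,500; Kenji: €40,500; Pablo: €40,500; Oona: €40,500; Phaedra: €40,500; Beatrix: €40,500; Greta: €40,500; Liora: €40,500

Winona first takes €120,000, leaving a balance of €792,000. Winona then takes one-quarter of the balance (€198,000), for a total of €318,000. The remaining €594,000 passes to the descendants.
The descendants' portion (€594,000) is divided at the children's generation into 4 shares of €148,500. Reuben takes €148,500. The 3 shares of the deceased (Halim, Samir, and Gabor) are combined into a pool of €445,500.
That pool (€445,500) is divided at the grandchildren's generation equally among Kalinda, Carmen, Nell, Tariq, Kenji, Pablo, Oona, Phaedra, Beatrix, Greta, and Liora: €40,500 each.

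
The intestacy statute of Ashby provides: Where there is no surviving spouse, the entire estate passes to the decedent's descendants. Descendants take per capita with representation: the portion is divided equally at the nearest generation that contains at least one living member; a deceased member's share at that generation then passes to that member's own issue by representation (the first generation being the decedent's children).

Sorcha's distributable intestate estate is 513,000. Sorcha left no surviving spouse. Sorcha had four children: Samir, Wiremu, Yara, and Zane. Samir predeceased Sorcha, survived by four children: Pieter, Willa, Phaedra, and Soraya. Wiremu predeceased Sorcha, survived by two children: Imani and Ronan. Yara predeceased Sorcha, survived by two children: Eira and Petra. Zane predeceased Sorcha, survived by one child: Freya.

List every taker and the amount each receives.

Pieter: 57,000; Willa: 57,000; Phaedra: 57,000; Soraya: 57,000; Imani: 57,000; Ronan: 57,000; Eira: 57,000; Petra: 57,000; Freya: 57,000

The entire 513,000 passes to the descendants.
No child survives, so the initial division is made at the grandchildren's generation.
That amount (513,000) is divided into 9 shares of 57,000: Pieter, Willa, Phaedra, Soraya, Imani, Ronan, Eira, Petra, and Freya each take 57,000.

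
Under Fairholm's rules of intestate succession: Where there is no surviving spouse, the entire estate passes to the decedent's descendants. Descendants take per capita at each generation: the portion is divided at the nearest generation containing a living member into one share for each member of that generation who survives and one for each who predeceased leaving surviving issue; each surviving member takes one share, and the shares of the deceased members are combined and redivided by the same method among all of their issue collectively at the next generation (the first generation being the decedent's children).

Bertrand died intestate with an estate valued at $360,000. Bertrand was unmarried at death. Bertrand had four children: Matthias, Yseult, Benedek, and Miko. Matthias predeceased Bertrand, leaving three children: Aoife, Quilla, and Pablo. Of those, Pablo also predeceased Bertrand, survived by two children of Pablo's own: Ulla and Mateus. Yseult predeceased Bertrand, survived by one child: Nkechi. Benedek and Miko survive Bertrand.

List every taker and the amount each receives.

Aoife: $45,000; Quilla: $45,000; Ulla: $22,500; Mateus: $22,500; Nkechi: $45,000; Benedek: $90,000; Miko: $90,000

The entire $360,000 passes to the descendants.
That amount ($360,000) is divided at the children's generation into 4 shares of $90,000. Benedek and Miko each take $90,000. The 2 shares of the deceased (Matthias and Yseult) are combined into a pool of $180,000.
That pool ($180,000) is divided at the grandchildren's generation into 4 shares of $45,000. Aoife, Quilla, and Nkechi each take $45,000. The remaining share for the deceased Pablo ($45,000) is carried to the next generation.
That pool ($45,000) is divided at the great-grandchildren's generation equally among Ulla and Mateus: $22,500 each.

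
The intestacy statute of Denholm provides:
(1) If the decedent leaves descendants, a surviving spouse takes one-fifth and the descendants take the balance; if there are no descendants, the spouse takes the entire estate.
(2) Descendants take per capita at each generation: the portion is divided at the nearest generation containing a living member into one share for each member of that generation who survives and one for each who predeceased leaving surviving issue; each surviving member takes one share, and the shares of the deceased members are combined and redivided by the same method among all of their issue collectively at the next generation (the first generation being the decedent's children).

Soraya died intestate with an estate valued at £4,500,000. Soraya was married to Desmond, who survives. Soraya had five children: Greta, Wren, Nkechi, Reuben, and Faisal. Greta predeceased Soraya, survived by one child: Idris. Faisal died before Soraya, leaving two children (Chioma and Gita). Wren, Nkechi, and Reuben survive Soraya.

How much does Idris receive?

Idris receives £480,000.

Desmond takes one-fifth of £4,500,000 = £900,000. The remaining £3,600,000 passes to the descendants.
The descendants' portion (£3,600,000) is divided at the children's generation into 5 shares of £720,000. Wren, Nkechi, and Reuben each take £720,000. The 2 shares of the deceased (Greta and Faisal) are combined into a pool of £1,440,000.
That pool (£1,440,000) is divided at the grandchildren's generation equally among Idris, Chioma, and Gita: £480,000 each.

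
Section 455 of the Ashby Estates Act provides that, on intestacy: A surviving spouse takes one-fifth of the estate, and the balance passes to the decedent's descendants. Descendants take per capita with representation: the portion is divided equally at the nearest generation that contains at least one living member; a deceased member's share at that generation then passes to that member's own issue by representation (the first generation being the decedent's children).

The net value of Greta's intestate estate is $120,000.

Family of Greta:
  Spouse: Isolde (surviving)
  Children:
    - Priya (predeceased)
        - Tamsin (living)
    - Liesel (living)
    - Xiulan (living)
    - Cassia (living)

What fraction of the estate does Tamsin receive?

Tamsin receives 1/5 of the estate.

Isolde takes one-fifth of $120,000 = $24,000. The remaining $96,000 passes to the descendants.
The descendants' portion ($96,000) is divided into 4 shares of $24,000: Liesel, Xiulan, and Cassia each take $24,000; Priya's $24,000 share passes to Priya's issue.
Priya's share ($24,000) passes entirely to Tamsin.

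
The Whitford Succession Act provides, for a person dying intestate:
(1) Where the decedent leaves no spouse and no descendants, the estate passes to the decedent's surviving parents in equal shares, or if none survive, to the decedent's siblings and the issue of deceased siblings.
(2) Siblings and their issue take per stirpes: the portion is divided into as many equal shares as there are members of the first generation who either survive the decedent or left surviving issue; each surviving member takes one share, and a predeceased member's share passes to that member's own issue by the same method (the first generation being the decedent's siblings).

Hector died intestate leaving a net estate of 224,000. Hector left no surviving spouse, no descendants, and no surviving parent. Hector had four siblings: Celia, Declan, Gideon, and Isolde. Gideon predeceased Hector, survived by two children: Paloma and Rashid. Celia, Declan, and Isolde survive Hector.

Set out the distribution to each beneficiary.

Celia: 56,000; Declan: 56,000; Paloma: 28,000; Rashid: 28,000; Isolde: 56,000

The entire 224,000 passes to the siblings and their issue.
That amount (224,000) is divided into 4 shares of 56,000: Celia, Declan, and Isolde each take 56,000; Gideon's 56,000 share passes to Gideon's issue.
Gideon's share (56,000) is divided into 2 shares of 28,000: Paloma and Rashid each take 28,000.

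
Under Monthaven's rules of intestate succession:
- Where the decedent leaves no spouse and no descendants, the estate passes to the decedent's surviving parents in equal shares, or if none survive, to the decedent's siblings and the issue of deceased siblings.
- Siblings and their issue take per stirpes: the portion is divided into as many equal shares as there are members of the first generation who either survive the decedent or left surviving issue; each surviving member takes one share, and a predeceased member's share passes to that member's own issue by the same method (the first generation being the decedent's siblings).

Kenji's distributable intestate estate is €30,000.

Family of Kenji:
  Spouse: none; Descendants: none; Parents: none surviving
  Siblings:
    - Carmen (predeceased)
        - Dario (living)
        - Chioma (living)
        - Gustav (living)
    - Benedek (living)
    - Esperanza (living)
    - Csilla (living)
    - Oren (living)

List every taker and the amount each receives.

Dario: €2,000; Chioma: €2,000; Gustav: €2,000; Benedek: €6,000; Esperanza: €6,000; Csilla: €6,000; Oren: €6,000

The entire €30,000 passes to the siblings and their issue.
That amount (€30,000) is divided into 5 shares of €6,000: Benedek, Esperanza, Csilla, and Oren each take €6,000; Carmen's €6,000 share passes to Carmen's issue.
Carmen's share (€6,000) is divided into 3 shares of €2,000: Dario, Chioma, and Gustav each take €2,000.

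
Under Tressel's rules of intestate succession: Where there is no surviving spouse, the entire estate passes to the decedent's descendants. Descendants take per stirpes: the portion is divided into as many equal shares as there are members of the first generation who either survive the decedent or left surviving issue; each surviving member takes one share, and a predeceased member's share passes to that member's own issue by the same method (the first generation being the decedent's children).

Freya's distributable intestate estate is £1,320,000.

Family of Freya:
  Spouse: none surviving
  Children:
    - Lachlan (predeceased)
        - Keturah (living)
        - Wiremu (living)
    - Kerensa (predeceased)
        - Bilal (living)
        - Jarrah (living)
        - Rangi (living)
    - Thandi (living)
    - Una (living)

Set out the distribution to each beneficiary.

The entire £1,320,000 passes to the descendants.
That amount (£1,320,000) is divided into 4 shares of £330,000: Thandi and Una each take £330,000; Lachlan's £330,000 share passes to Lachlan's issue; Kerensa's £330,000 share passes to Kerensa's issue.
Lachlan's share (£330,000) is divided into 2 shares of £165,000: Keturah and Wiremu each take £165,000.
Kerensa's share (£330,000) is divided into 3 shares of £110,000: Bilal, Jarrah, and Rangi each take £110,000.

Keturah: £165,000; Wiremu: £165,000; Bilal: £110,000; Jarrah: £110,000; Rangi: £110,000; Thandi: £330,000; Una: £330,000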